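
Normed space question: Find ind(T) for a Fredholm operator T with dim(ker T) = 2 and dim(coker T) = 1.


The Fredholm index is defined as ind(T) = dim(ker T) - dim(coker T)
= 2 - 1
= 1

1


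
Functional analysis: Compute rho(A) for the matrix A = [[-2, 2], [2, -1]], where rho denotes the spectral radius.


For a 2x2 matrix, eigenvalues satisfy lambda^2 - (trace)*lambda + det = 0
trace = -2 + -1 = -3
det = -2*-1 - 2*2 = -2
discriminant = (-3)^2 - 4*(-2) = 17
spectral radius = max |eigenvalue| = 3.5616

3.5616


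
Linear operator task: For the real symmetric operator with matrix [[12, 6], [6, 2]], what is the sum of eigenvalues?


For a self-adjoint (symmetric) matrix, the eigenvalues are real.
The sum of eigenvalues equals the trace of the matrix.
trace = 12 + 2 = 14

14


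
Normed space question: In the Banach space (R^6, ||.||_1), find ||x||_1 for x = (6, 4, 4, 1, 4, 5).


The l^1 norm equals the sum of absolute values of all components.
||x||_1 = 6 + 4 + 4 + 1 + 4 + 5
= 24

24.0000


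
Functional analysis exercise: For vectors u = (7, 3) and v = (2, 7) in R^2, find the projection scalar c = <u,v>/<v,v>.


Computing <u,v> = 7*2 + 3*7 = 35
Computing <v,v> = 2^2 + 7^2 = 53
Projection coefficient = 35/53 = 0.6604

0.6604


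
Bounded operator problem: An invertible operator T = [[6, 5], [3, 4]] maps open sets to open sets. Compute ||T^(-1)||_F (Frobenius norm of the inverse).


det(T) = 6*4 - 5*3 = 9
T^(-1) = (1/9) * [[4, -5], [-3, 6]] = [[0.4444, -0.5556], [-0.3333, 0.6667]]
||T^(-1)||_F^2 = 0.4444^2 + (-0.5556)^2 + (-0.3333)^2 + 0.6667^2 = 1.0617
||T^(-1)||_F = sqrt(1.0617) = 1.0304

1.0304


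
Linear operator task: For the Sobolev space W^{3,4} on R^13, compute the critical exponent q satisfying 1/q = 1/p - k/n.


Using the Sobolev embedding formula: 1/q = 1/p - k/n
1/q = 1/4 - 3/13 = 1/52
q = 1/(1/52) = 52

52.0000


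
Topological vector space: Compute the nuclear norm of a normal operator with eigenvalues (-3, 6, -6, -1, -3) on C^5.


For a normal operator, singular values equal |eigenvalues|.
Trace norm = sum |lambda_i| = 3 + 6 + 6 + 1 + 3
= 19

19


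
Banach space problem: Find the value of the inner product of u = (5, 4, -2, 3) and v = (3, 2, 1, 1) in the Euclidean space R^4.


Computing the standard inner product <u, v> = sum u_i * v_i
= 5*3 + 4*2 + -2*1 + 3*1
= 15 + 8 + -2 + 3
= 24

24


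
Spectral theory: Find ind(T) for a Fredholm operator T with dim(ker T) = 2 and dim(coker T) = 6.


The Fredholm index is defined as ind(T) = dim(ker T) - dim(coker T)
= 2 - 6
= -4

-4


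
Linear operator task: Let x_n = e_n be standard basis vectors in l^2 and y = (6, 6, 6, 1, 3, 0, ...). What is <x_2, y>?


x_2 = e_2 is the standard basis vector with 1 in position 2.
<x_2, y> = y_2 = 6
As n -> infinity, <x_n, y> -> 0, confirming weak convergence of (x_n) to 0.

6


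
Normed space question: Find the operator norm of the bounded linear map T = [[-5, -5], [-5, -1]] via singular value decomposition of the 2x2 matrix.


A^T A = [[50, 30], [30, 26]]
trace(A^T A) = 76, det(A^T A) = 400
discriminant = 76^2 - 4*400 = 4176
Largest eigenvalue of A^T A = (trace + sqrt(disc))/2 = 70.3110
||T|| = sqrt(70.3110) = 8.3852

8.3852


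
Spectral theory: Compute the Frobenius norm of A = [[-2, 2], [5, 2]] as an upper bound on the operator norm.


||A||_F^2 = sum a_ij^2
= (-2)^2 + 2^2 + 5^2 + 2^2
= 4 + 4 + 25 + 4 = 37
||A||_F = sqrt(37) = 6.0828

6.0828


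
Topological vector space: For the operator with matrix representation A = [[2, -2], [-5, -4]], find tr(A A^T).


trace(A * A^T) = sum of squares of all entries
= 2^2 + (-2)^2 + (-5)^2 + (-4)^2
= 4 + 4 + 25 + 16
= 49

49


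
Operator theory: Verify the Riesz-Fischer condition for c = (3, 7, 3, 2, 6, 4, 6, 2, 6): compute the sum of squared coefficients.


sum |c_n|^2 = 3^2 + 7^2 + 3^2 + 2^2 + 6^2 + 4^2 + 6^2 + 2^2 + 6^2
= 9 + 49 + 9 + 4 + 36 + 16 + 36 + 4 + 36
= 199

199


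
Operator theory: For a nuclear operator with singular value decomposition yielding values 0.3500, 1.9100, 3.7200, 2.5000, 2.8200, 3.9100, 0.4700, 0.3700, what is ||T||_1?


The nuclear norm is the sum of all singular values.
||T||_1 = 0.3500 + 1.9100 + 3.7200 + 2.5000 + 2.8200 + 3.9100 + 0.4700 + 0.3700
= 16.0500

16.0500


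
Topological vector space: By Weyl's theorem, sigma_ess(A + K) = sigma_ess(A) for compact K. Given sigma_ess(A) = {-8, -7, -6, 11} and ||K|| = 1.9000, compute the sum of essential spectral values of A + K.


By Weyl's theorem, the essential spectrum is invariant under compact perturbations.
sigma_ess(A + K) = sigma_ess(A) = {-8, -7, -6, 11}
Sum = -8 + -7 + -6 + 11 = -10

-10


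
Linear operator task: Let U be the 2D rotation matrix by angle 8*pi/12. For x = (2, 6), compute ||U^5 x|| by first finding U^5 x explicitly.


U is a rotation by theta = 8*pi/12
U^5 = rotation by 5*theta = 40*pi/12 = 16*pi/12 (mod 2*pi)
cos(16*pi/12) = -0.5000, sin(16*pi/12) = -0.8660
U^5 x = (-0.5000 * 2 - -0.8660 * 6, -0.8660 * 2 + -0.5000 * 6)
= (4.1962, -4.7321)
||U^5 x|| = sqrt(4.1962^2 + (-4.7321)^2) = sqrt(40.0000) = 6.3246

6.3246


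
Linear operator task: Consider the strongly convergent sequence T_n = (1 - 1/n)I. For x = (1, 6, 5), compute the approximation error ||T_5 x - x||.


T_5 x - x = (1 - 1/5)x - x = -x/5
||x|| = sqrt(62) = 7.8740
||T_5 x - x|| = ||x||/5 = 7.8740/5 = 1.5748

1.5748


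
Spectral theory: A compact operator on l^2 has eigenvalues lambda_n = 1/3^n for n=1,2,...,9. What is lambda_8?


The eigenvalue formula gives lambda_8 = 1/3^8
= 1/6561
= 1.5242e-04

1.5242e-04


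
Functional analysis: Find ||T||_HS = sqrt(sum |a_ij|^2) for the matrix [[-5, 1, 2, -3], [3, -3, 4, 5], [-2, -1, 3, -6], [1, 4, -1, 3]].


The Hilbert-Schmidt norm is sqrt(sum of squares of all entries).
Sum of squares = (-5)^2 + 1^2 + 2^2 + (-3)^2 + 3^2 + (-3)^2 + 4^2 + 5^2 + (-2)^2 + (-1)^2 + 3^2 + (-6)^2 + 1^2 + 4^2 + (-1)^2 + 3^2
= 25 + 1 + 4 + 9 + 9 + 9 + 16 + 25 + 4 + 1 + 9 + 36 + 1 + 16 + 1 + 9 = 175
||T||_HS = sqrt(175) = 13.2288

13.2288


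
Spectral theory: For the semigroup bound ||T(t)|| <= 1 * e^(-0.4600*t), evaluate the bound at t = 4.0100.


||T(4.0100)|| <= 1 * exp(-0.4600 * 4.0100)
= 1 * exp(-1.8446)
= 1 * 0.1581
= 0.1581

0.1581


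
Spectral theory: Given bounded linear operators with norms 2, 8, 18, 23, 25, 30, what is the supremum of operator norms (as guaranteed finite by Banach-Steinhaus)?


By the Uniform Boundedness Principle, the supremum of norms is finite.
sup_k ||T_k|| = max(2, 8, 18, 23, 25, 30) = 30

30


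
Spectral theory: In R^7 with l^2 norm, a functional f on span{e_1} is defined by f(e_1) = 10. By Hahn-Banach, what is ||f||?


The norm of f is given by ||f|| = sup_{||x||=1} |f(x)|.
On span{e_1}, ||e_1|| = 1, so ||f|| = |f(e_1)| / ||e_1||
= |10| / 1 = 10.0000

10.0000


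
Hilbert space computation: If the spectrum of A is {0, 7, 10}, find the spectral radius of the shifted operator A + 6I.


Spectrum of A + 6I = {6, 13, 16}
Spectral radius = max |lambda| over the shifted spectrum
= max(6, 13, 16) = 16

16


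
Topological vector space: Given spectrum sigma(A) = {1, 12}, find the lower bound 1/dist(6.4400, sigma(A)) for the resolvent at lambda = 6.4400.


dist(6.4400, {1, 12}) = min(|6.4400 - 1|, |6.4400 - 12|)
= min(5.4400, 5.5600) = 5.4400
Resolvent bound = 1/5.4400 = 0.1838

0.1838


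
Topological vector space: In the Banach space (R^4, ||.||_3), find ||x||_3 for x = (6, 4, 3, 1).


The l^3 norm = (sum |x_i|^3)^(1/3)
Sum of 3th powers = 216 + 64 + 27 + 1 = 308
||x||_3 = (308)^(1/3) = 6.7533

6.7533


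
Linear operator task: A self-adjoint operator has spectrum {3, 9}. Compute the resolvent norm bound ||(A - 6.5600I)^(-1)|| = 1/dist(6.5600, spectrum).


dist(6.5600, {3, 9}) = min(|6.5600 - 3|, |6.5600 - 9|)
= min(3.5600, 2.4400) = 2.4400
Resolvent bound = 1/2.4400 = 0.4098

0.4098


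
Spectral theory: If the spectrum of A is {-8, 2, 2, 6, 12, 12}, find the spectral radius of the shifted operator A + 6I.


Spectrum of A + 6I = {-2, 8, 8, 12, 18, 18}
Spectral radius = max |lambda| over the shifted spectrum
= max(2, 8, 8, 12, 18, 18) = 18

18


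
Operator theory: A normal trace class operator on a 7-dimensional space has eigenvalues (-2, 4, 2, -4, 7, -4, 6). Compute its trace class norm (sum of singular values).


For a normal operator, singular values equal |eigenvalues|.
Trace norm = sum |lambda_i| = 2 + 4 + 2 + 4 + 7 + 4 + 6
= 29

29


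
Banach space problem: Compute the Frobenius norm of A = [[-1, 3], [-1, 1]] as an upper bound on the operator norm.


||A||_F^2 = sum a_ij^2
= (-1)^2 + 3^2 + (-1)^2 + 1^2
= 1 + 9 + 1 + 1 = 12
||A||_F = sqrt(12) = 3.4641

3.4641


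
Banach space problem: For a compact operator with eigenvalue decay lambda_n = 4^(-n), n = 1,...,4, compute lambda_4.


The eigenvalue formula gives lambda_4 = 1/4^4
= 1/256
= 0.0039

0.0039


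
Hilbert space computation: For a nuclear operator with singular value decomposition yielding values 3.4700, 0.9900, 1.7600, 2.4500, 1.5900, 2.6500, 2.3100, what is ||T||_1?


The nuclear norm is the sum of all singular values.
||T||_1 = 3.4700 + 0.9900 + 1.7600 + 2.4500 + 1.5900 + 2.6500 + 2.3100
= 15.2200

15.2200


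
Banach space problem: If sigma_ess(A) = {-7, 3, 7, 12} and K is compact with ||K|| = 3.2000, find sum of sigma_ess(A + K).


By Weyl's theorem, the essential spectrum is invariant under compact perturbations.
sigma_ess(A + K) = sigma_ess(A) = {-7, 3, 7, 12}
Sum = -7 + 3 + 7 + 12 = 15

15


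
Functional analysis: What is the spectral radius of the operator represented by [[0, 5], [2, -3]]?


For a 2x2 matrix, eigenvalues satisfy lambda^2 - (trace)*lambda + det = 0
trace = 0 + -3 = -3
det = 0*-3 - 5*2 = -10
discriminant = (-3)^2 - 4*(-10) = 49
spectral radius = max |eigenvalue| = 5.0000

5.0000


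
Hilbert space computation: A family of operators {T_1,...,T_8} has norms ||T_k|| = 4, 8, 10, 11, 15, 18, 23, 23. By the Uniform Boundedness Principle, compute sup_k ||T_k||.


By the Uniform Boundedness Principle, the supremum of norms is finite.
sup_k ||T_k|| = max(4, 8, 10, 11, 15, 18, 23, 23) = 23

23


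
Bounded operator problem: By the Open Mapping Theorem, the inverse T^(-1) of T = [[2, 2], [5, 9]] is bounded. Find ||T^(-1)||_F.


det(T) = 2*9 - 2*5 = 8
T^(-1) = (1/8) * [[9, -2], [-5, 2]] = [[1.1250, -0.2500], [-0.6250, 0.2500]]
||T^(-1)||_F^2 = 1.1250^2 + (-0.2500)^2 + (-0.6250)^2 + 0.2500^2 = 1.7812
||T^(-1)||_F = sqrt(1.7812) = 1.3346

1.3346


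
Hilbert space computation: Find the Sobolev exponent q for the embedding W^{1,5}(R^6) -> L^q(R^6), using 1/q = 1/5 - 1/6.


Using the Sobolev embedding formula: 1/q = 1/p - k/n
1/q = 1/5 - 1/6 = 1/30
q = 1/(1/30) = 30

30.0000


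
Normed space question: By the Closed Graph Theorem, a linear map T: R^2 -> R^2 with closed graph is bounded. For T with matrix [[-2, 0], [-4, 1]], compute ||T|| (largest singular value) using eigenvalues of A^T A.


A^T A = [[20, -4], [-4, 1]]
trace(A^T A) = 21, det(A^T A) = 4
discriminant = 21^2 - 4*4 = 425
Largest eigenvalue of A^T A = (trace + sqrt(disc))/2 = 20.8078
||T|| = sqrt(20.8078) = 4.5616

4.5616


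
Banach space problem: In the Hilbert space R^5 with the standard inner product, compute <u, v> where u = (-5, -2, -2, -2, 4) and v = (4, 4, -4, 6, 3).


Computing the standard inner product <u, v> = sum u_i * v_i
= -5*4 + -2*4 + -2*-4 + -2*6 + 4*3
= -20 + -8 + 8 + -12 + 12
= -20

-20


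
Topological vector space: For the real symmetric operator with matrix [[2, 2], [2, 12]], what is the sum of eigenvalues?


For a self-adjoint (symmetric) matrix, the eigenvalues are real.
The sum of eigenvalues equals the trace of the matrix.
trace = 2 + 12 = 14

14


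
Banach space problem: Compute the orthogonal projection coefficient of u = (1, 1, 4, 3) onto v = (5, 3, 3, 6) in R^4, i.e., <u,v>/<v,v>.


Computing <u,v> = 1*5 + 1*3 + 4*3 + 3*6 = 38
Computing <v,v> = 5^2 + 3^2 + 3^2 + 6^2 = 79
Projection coefficient = 38/79 = 0.4810

0.4810


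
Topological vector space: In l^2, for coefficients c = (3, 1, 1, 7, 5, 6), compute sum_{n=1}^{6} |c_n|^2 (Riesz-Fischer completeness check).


sum |c_n|^2 = 3^2 + 1^2 + 1^2 + 7^2 + 5^2 + 6^2
= 9 + 1 + 1 + 49 + 25 + 36
= 121

121


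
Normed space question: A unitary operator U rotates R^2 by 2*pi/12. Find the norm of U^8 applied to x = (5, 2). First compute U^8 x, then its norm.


U is a rotation by theta = 2*pi/12
U^8 = rotation by 8*theta = 16*pi/12
cos(16*pi/12) = -0.5000, sin(16*pi/12) = -0.8660
U^8 x = (-0.5000 * 5 - -0.8660 * 2, -0.8660 * 5 + -0.5000 * 2)
= (-0.7679, -5.3301)
||U^8 x|| = sqrt((-0.7679)^2 + (-5.3301)^2) = sqrt(29.0000) = 5.3852

5.3852


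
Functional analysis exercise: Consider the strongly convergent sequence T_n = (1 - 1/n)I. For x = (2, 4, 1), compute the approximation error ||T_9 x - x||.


T_9 x - x = (1 - 1/9)x - x = -x/9
||x|| = sqrt(21) = 4.5826
||T_9 x - x|| = ||x||/9 = 4.5826/9 = 0.5092

0.5092


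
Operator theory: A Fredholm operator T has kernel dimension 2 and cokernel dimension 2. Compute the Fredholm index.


The Fredholm index is defined as ind(T) = dim(ker T) - dim(coker T)
= 2 - 2
= 0

0


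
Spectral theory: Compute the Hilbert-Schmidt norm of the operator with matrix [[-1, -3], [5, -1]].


The Hilbert-Schmidt norm is sqrt(sum of squares of all entries).
Sum of squares = (-1)^2 + (-3)^2 + 5^2 + (-1)^2
= 1 + 9 + 25 + 1 = 36
||T||_HS = sqrt(36) = 6.0000

6.0000


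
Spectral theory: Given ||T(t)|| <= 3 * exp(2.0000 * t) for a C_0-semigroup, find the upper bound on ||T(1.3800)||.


||T(1.3800)|| <= 3 * exp(2.0000 * 1.3800)
= 3 * exp(2.7600)
= 3 * 15.7998
= 47.3995

47.3995


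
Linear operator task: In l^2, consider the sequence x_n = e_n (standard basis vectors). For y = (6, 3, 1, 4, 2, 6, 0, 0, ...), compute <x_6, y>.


x_6 = e_6 is the standard basis vector with 1 in position 6.
<x_6, y> = y_6 = 6
As n -> infinity, <x_n, y> -> 0, confirming weak convergence of (x_n) to 0.

6


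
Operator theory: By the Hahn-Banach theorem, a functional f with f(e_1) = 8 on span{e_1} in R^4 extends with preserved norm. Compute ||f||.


The norm of f is given by ||f|| = sup_{||x||=1} |f(x)|.
On span{e_1}, ||e_1|| = 1, so ||f|| = |f(e_1)| / ||e_1||
= |8| / 1 = 8.0000

8.0000


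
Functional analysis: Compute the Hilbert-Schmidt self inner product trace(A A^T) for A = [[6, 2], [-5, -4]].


trace(A * A^T) = sum of squares of all entries
= 6^2 + 2^2 + (-5)^2 + (-4)^2
= 36 + 4 + 25 + 16
= 81

81


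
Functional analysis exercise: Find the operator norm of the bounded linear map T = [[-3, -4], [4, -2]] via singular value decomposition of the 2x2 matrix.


A^T A = [[25, 4], [4, 20]]
trace(A^T A) = 45, det(A^T A) = 484
discriminant = 45^2 - 4*484 = 89
Largest eigenvalue of A^T A = (trace + sqrt(disc))/2 = 27.2170
||T|| = sqrt(27.2170) = 5.2170

5.2170


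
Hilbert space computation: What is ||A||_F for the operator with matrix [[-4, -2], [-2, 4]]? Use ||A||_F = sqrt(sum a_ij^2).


||A||_F^2 = sum a_ij^2
= (-4)^2 + (-2)^2 + (-2)^2 + 4^2
= 16 + 4 + 4 + 16 = 40
||A||_F = sqrt(40) = 6.3246

6.3246


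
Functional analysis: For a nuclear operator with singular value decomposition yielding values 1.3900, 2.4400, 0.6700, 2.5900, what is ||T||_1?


The nuclear norm is the sum of all singular values.
||T||_1 = 1.3900 + 2.4400 + 0.6700 + 2.5900
= 7.0900

7.0900


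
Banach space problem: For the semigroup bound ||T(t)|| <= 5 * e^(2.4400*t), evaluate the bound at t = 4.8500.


||T(4.8500)|| <= 5 * exp(2.4400 * 4.8500)
= 5 * exp(11.8340)
= 5 * 137860.8332
= 689304.1658

689304.1658


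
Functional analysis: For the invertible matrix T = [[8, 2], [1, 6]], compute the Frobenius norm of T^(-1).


det(T) = 8*6 - 2*1 = 46
T^(-1) = (1/46) * [[6, -2], [-1, 8]] = [[0.1304, -0.0435], [-0.0217, 0.1739]]
||T^(-1)||_F^2 = 0.1304^2 + (-0.0435)^2 + (-0.0217)^2 + 0.1739^2 = 0.0496
||T^(-1)||_F = sqrt(0.0496) = 0.2228

0.2228


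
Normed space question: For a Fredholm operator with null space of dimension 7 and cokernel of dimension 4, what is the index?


The Fredholm index is defined as ind(T) = dim(ker T) - dim(coker T)
= 7 - 4
= 3

3


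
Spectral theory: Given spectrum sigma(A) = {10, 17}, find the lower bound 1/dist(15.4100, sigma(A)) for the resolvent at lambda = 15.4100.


dist(15.4100, {10, 17}) = min(|15.4100 - 10|, |15.4100 - 17|)
= min(5.4100, 1.5900) = 1.5900
Resolvent bound = 1/1.5900 = 0.6289

0.6289


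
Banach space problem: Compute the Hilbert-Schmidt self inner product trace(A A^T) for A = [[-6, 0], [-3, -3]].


trace(A * A^T) = sum of squares of all entries
= (-6)^2 + 0^2 + (-3)^2 + (-3)^2
= 36 + 0 + 9 + 9
= 54

54


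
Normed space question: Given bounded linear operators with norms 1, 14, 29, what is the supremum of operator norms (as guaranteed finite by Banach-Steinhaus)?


By the Uniform Boundedness Principle, the supremum of norms is finite.
sup_k ||T_k|| = max(1, 14, 29) = 29

29


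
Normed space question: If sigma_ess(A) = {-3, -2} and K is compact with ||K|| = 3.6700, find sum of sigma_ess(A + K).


By Weyl's theorem, the essential spectrum is invariant under compact perturbations.
sigma_ess(A + K) = sigma_ess(A) = {-3, -2}
Sum = -3 + -2 = -5

-5


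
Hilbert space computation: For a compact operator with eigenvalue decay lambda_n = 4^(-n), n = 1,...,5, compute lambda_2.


The eigenvalue formula gives lambda_2 = 1/4^2
= 1/16
= 0.0625

0.0625


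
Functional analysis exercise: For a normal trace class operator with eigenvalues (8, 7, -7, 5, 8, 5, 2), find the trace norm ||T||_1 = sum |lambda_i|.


For a normal operator, singular values equal |eigenvalues|.
Trace norm = sum |lambda_i| = 8 + 7 + 7 + 5 + 8 + 5 + 2
= 42

42


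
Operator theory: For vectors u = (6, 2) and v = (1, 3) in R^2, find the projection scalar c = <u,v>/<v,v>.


Computing <u,v> = 6*1 + 2*3 = 12
Computing <v,v> = 1^2 + 3^2 = 10
Projection coefficient = 12/10 = 1.2000

1.2000


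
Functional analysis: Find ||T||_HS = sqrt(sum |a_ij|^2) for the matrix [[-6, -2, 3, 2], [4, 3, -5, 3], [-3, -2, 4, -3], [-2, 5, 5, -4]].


The Hilbert-Schmidt norm is sqrt(sum of squares of all entries).
Sum of squares = (-6)^2 + (-2)^2 + 3^2 + 2^2 + 4^2 + 3^2 + (-5)^2 + 3^2 + (-3)^2 + (-2)^2 + 4^2 + (-3)^2 + (-2)^2 + 5^2 + 5^2 + (-4)^2
= 36 + 4 + 9 + 4 + 16 + 9 + 25 + 9 + 9 + 4 + 16 + 9 + 4 + 25 + 25 + 16 = 220
||T||_HS = sqrt(220) = 14.8324

14.8324


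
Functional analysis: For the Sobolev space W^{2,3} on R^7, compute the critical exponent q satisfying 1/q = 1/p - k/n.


Using the Sobolev embedding formula: 1/q = 1/p - k/n
1/q = 1/3 - 2/7 = 1/21
q = 1/(1/21) = 21

21.0000


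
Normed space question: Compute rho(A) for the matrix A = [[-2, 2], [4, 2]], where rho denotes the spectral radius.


For a 2x2 matrix, eigenvalues satisfy lambda^2 - (trace)*lambda + det = 0
trace = -2 + 2 = 0
det = -2*2 - 2*4 = -12
discriminant = 0^2 - 4*(-12) = 48
spectral radius = max |eigenvalue| = 3.4641

3.4641


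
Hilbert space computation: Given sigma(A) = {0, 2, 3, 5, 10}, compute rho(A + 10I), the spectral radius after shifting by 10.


Spectrum of A + 10I = {10, 12, 13, 15, 20}
Spectral radius = max |lambda| over the shifted spectrum
= max(10, 12, 13, 15, 20) = 20

20


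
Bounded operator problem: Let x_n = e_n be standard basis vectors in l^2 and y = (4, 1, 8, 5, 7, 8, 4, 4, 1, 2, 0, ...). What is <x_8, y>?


x_8 = e_8 is the standard basis vector with 1 in position 8.
<x_8, y> = y_8 = 4
As n -> infinity, <x_n, y> -> 0, confirming weak convergence of (x_n) to 0.

4


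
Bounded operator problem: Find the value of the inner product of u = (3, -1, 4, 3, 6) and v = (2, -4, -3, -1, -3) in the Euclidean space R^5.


Computing the standard inner product <u, v> = sum u_i * v_i
= 3*2 + -1*-4 + 4*-3 + 3*-1 + 6*-3
= 6 + 4 + -12 + -3 + -18
= -23

-23


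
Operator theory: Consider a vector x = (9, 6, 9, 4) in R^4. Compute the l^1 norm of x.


The l^1 norm equals the sum of absolute values of all components.
||x||_1 = 9 + 6 + 9 + 4
= 28

28.0000


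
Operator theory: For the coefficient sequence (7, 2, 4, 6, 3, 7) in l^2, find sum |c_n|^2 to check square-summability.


sum |c_n|^2 = 7^2 + 2^2 + 4^2 + 6^2 + 3^2 + 7^2
= 49 + 4 + 16 + 36 + 9 + 49
= 163

163


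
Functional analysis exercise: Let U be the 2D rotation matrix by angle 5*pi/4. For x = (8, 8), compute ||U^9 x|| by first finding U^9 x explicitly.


U is a rotation by theta = 5*pi/4
U^9 = rotation by 9*theta = 45*pi/4 = 5*pi/4 (mod 2*pi)
cos(5*pi/4) = -0.7071, sin(5*pi/4) = -0.7071
U^9 x = (-0.7071 * 8 - -0.7071 * 8, -0.7071 * 8 + -0.7071 * 8)
= (0.0000, -11.3137)
||U^9 x|| = sqrt(0.0000^2 + (-11.3137)^2) = sqrt(128.0000) = 11.3137

11.3137


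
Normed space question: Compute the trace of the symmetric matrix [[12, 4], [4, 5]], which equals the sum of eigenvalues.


For a self-adjoint (symmetric) matrix, the eigenvalues are real.
The sum of eigenvalues equals the trace of the matrix.
trace = 12 + 5 = 17

17


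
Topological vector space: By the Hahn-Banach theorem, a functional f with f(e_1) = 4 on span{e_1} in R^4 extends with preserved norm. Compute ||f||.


The norm of f is given by ||f|| = sup_{||x||=1} |f(x)|.
On span{e_1}, ||e_1|| = 1, so ||f|| = |f(e_1)| / ||e_1||
= |4| / 1 = 4.0000

4.0000


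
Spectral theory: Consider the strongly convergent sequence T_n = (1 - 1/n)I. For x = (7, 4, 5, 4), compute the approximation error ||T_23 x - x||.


T_23 x - x = (1 - 1/23)x - x = -x/23
||x|| = sqrt(106) = 10.2956
||T_23 x - x|| = ||x||/23 = 10.2956/23 = 0.4476

0.4476


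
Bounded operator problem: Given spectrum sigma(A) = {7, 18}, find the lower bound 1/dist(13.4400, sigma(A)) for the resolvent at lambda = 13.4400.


dist(13.4400, {7, 18}) = min(|13.4400 - 7|, |13.4400 - 18|)
= min(6.4400, 4.5600) = 4.5600
Resolvent bound = 1/4.5600 = 0.2193

0.2193


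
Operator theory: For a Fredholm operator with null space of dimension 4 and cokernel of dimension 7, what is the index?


The Fredholm index is defined as ind(T) = dim(ker T) - dim(coker T)
= 4 - 7
= -3

-3


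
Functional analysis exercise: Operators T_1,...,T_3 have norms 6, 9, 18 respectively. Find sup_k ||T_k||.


By the Uniform Boundedness Principle, the supremum of norms is finite.
sup_k ||T_k|| = max(6, 9, 18) = 18

18


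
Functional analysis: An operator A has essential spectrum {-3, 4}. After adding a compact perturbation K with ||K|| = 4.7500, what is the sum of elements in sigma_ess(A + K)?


By Weyl's theorem, the essential spectrum is invariant under compact perturbations.
sigma_ess(A + K) = sigma_ess(A) = {-3, 4}
Sum = -3 + 4 = 1

1


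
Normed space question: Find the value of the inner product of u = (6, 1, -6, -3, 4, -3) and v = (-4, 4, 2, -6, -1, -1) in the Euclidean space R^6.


Computing the standard inner product <u, v> = sum u_i * v_i
= 6*-4 + 1*4 + -6*2 + -3*-6 + 4*-1 + -3*-1
= -24 + 4 + -12 + 18 + -4 + 3
= -15

-15


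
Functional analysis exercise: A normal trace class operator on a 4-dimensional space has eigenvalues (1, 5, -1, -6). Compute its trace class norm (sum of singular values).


For a normal operator, singular values equal |eigenvalues|.
Trace norm = sum |lambda_i| = 1 + 5 + 1 + 6
= 13

13


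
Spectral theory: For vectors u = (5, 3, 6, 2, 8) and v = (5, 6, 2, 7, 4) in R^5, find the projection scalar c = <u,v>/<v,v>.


Computing <u,v> = 5*5 + 3*6 + 6*2 + 2*7 + 8*4 = 101
Computing <v,v> = 5^2 + 6^2 + 2^2 + 7^2 + 4^2 = 130
Projection coefficient = 101/130 = 0.7769

0.7769


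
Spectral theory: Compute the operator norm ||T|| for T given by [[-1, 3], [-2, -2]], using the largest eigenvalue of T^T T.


A^T A = [[5, 1], [1, 13]]
trace(A^T A) = 18, det(A^T A) = 64
discriminant = 18^2 - 4*64 = 68
Largest eigenvalue of A^T A = (trace + sqrt(disc))/2 = 13.1231
||T|| = sqrt(13.1231) = 3.6226

3.6226


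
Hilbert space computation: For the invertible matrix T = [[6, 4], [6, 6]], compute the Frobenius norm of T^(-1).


det(T) = 6*6 - 4*6 = 12
T^(-1) = (1/12) * [[6, -4], [-6, 6]] = [[0.5000, -0.3333], [-0.5000, 0.5000]]
||T^(-1)||_F^2 = 0.5000^2 + (-0.3333)^2 + (-0.5000)^2 + 0.5000^2 = 0.8611
||T^(-1)||_F = sqrt(0.8611) = 0.9280

0.9280


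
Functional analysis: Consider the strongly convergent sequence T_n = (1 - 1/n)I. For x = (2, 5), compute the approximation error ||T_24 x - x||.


T_24 x - x = (1 - 1/24)x - x = -x/24
||x|| = sqrt(29) = 5.3852
||T_24 x - x|| = ||x||/24 = 5.3852/24 = 0.2244

0.2244


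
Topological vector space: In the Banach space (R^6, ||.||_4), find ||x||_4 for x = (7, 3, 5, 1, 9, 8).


The l^4 norm = (sum |x_i|^4)^(1/4)
Sum of 4th powers = 2401 + 81 + 625 + 1 + 6561 + 4096 = 13765
||x||_4 = (13765)^(1/4) = 10.8316

10.8316


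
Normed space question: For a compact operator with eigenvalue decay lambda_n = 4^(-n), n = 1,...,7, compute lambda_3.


The eigenvalue formula gives lambda_3 = 1/4^3
= 1/64
= 0.0156

0.0156


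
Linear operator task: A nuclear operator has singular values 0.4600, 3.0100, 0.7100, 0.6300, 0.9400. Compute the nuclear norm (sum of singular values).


The nuclear norm is the sum of all singular values.
||T||_1 = 0.4600 + 3.0100 + 0.7100 + 0.6300 + 0.9400
= 5.7500

5.7500


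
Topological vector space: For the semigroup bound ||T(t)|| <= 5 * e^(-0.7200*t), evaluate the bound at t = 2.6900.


||T(2.6900)|| <= 5 * exp(-0.7200 * 2.6900)
= 5 * exp(-1.9368)
= 5 * 0.1442
= 0.7208

0.7208


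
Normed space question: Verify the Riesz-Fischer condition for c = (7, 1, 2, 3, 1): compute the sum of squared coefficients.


sum |c_n|^2 = 7^2 + 1^2 + 2^2 + 3^2 + 1^2
= 49 + 1 + 4 + 9 + 1
= 64

64


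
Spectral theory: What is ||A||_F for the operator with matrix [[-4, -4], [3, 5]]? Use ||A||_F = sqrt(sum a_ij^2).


||A||_F^2 = sum a_ij^2
= (-4)^2 + (-4)^2 + 3^2 + 5^2
= 16 + 16 + 9 + 25 = 66
||A||_F = sqrt(66) = 8.1240

8.1240


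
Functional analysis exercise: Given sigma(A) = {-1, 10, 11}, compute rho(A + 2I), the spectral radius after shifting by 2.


Spectrum of A + 2I = {1, 12, 13}
Spectral radius = max |lambda| over the shifted spectrum
= max(1, 12, 13) = 13

13


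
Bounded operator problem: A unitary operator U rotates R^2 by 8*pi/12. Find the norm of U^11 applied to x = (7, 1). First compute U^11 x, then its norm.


U is a rotation by theta = 8*pi/12
U^11 = rotation by 11*theta = 88*pi/12 = 16*pi/12 (mod 2*pi)
cos(16*pi/12) = -0.5000, sin(16*pi/12) = -0.8660
U^11 x = (-0.5000 * 7 - -0.8660 * 1, -0.8660 * 7 + -0.5000 * 1)
= (-2.6340, -6.5622)
||U^11 x|| = sqrt((-2.6340)^2 + (-6.5622)^2) = sqrt(50.0000) = 7.0711

7.0711


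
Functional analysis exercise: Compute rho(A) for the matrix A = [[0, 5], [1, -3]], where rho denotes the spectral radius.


For a 2x2 matrix, eigenvalues satisfy lambda^2 - (trace)*lambda + det = 0
trace = 0 + -3 = -3
det = 0*-3 - 5*1 = -5
discriminant = (-3)^2 - 4*(-5) = 29
spectral radius = max |eigenvalue| = 4.1926

4.1926


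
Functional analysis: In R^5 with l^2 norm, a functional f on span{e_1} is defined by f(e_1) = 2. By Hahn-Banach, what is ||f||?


The norm of f is given by ||f|| = sup_{||x||=1} |f(x)|.
On span{e_1}, ||e_1|| = 1, so ||f|| = |f(e_1)| / ||e_1||
= |2| / 1 = 2.0000

2.0000


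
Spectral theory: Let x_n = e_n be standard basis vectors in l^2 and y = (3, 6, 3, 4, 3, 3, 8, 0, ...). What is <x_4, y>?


x_4 = e_4 is the standard basis vector with 1 in position 4.
<x_4, y> = y_4 = 4
As n -> infinity, <x_n, y> -> 0, confirming weak convergence of (x_n) to 0.

4


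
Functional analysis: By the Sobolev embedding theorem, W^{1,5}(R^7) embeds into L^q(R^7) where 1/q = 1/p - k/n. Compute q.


Using the Sobolev embedding formula: 1/q = 1/p - k/n
1/q = 1/5 - 1/7 = 2/35
q = 1/(2/35) = 35/2 = 17.5000

17.5000


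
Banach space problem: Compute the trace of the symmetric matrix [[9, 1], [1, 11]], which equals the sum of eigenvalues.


For a self-adjoint (symmetric) matrix, the eigenvalues are real.
The sum of eigenvalues equals the trace of the matrix.
trace = 9 + 11 = 20

20


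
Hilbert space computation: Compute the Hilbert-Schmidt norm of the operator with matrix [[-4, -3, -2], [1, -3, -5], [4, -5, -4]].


The Hilbert-Schmidt norm is sqrt(sum of squares of all entries).
Sum of squares = (-4)^2 + (-3)^2 + (-2)^2 + 1^2 + (-3)^2 + (-5)^2 + 4^2 + (-5)^2 + (-4)^2
= 16 + 9 + 4 + 1 + 9 + 25 + 16 + 25 + 16 = 121
||T||_HS = sqrt(121) = 11.0000

11.0000


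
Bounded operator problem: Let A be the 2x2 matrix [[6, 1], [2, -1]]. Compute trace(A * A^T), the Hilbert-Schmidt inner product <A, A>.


trace(A * A^T) = sum of squares of all entries
= 6^2 + 1^2 + 2^2 + (-1)^2
= 36 + 1 + 4 + 1
= 42

42


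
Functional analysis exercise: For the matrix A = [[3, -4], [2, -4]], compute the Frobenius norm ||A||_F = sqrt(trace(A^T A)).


||A||_F^2 = sum a_ij^2
= 3^2 + (-4)^2 + 2^2 + (-4)^2
= 9 + 16 + 4 + 16 = 45
||A||_F = sqrt(45) = 6.7082

6.7082


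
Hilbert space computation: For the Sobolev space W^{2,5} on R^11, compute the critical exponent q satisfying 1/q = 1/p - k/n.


Using the Sobolev embedding formula: 1/q = 1/p - k/n
1/q = 1/5 - 2/11 = 1/55
q = 1/(1/55) = 55

55.0000


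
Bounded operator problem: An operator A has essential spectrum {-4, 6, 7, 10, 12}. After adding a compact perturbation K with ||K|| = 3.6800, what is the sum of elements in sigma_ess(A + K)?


By Weyl's theorem, the essential spectrum is invariant under compact perturbations.
sigma_ess(A + K) = sigma_ess(A) = {-4, 6, 7, 10, 12}
Sum = -4 + 6 + 7 + 10 + 12 = 31

31


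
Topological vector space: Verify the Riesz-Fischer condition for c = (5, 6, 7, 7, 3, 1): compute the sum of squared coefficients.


sum |c_n|^2 = 5^2 + 6^2 + 7^2 + 7^2 + 3^2 + 1^2
= 25 + 36 + 49 + 49 + 9 + 1
= 169

169


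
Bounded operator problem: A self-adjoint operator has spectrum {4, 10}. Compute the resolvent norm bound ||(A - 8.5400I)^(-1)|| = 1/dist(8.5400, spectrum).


dist(8.5400, {4, 10}) = min(|8.5400 - 4|, |8.5400 - 10|)
= min(4.5400, 1.4600) = 1.4600
Resolvent bound = 1/1.4600 = 0.6849

0.6849


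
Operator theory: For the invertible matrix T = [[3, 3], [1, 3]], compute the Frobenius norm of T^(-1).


det(T) = 3*3 - 3*1 = 6
T^(-1) = (1/6) * [[3, -3], [-1, 3]] = [[0.5000, -0.5000], [-0.1667, 0.5000]]
||T^(-1)||_F^2 = 0.5000^2 + (-0.5000)^2 + (-0.1667)^2 + 0.5000^2 = 0.7778
||T^(-1)||_F = sqrt(0.7778) = 0.8819

0.8819


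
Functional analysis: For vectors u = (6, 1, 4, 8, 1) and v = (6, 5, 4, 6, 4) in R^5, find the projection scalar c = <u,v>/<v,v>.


Computing <u,v> = 6*6 + 1*5 + 4*4 + 8*6 + 1*4 = 109
Computing <v,v> = 6^2 + 5^2 + 4^2 + 6^2 + 4^2 = 129
Projection coefficient = 109/129 = 0.8450

0.8450


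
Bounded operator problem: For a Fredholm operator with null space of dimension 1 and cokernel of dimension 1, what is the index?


The Fredholm index is defined as ind(T) = dim(ker T) - dim(coker T)
= 1 - 1
= 0

0


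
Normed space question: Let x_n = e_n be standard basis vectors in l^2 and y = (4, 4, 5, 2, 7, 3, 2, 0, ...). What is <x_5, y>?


x_5 = e_5 is the standard basis vector with 1 in position 5.
<x_5, y> = y_5 = 7
As n -> infinity, <x_n, y> -> 0, confirming weak convergence of (x_n) to 0.

7


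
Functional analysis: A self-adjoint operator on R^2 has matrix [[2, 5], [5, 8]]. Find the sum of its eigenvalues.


For a self-adjoint (symmetric) matrix, the eigenvalues are real.
The sum of eigenvalues equals the trace of the matrix.
trace = 2 + 8 = 10

10


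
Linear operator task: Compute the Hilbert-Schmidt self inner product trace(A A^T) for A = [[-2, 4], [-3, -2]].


trace(A * A^T) = sum of squares of all entries
= (-2)^2 + 4^2 + (-3)^2 + (-2)^2
= 4 + 16 + 9 + 4
= 33

33


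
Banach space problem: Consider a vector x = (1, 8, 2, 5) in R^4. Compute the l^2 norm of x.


The l^2 norm = (sum |x_i|^2)^(1/2)
Sum of 2th powers = 1 + 64 + 4 + 25 = 94
||x||_2 = (94)^(1/2) = 9.6954

9.6954


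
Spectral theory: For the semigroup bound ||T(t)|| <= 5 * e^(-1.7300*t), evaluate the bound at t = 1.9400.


||T(1.9400)|| <= 5 * exp(-1.7300 * 1.9400)
= 5 * exp(-3.3562)
= 5 * 0.0349
= 0.1743

0.1743


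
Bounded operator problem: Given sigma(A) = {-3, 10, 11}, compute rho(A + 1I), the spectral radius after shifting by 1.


Spectrum of A + 1I = {-2, 11, 12}
Spectral radius = max |lambda| over the shifted spectrum
= max(2, 11, 12) = 12

12


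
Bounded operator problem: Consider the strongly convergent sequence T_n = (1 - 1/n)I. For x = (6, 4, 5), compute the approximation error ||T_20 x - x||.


T_20 x - x = (1 - 1/20)x - x = -x/20
||x|| = sqrt(77) = 8.7750
||T_20 x - x|| = ||x||/20 = 8.7750/20 = 0.4387

0.4387


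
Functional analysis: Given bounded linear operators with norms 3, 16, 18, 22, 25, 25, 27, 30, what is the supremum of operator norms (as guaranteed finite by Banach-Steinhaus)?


By the Uniform Boundedness Principle, the supremum of norms is finite.
sup_k ||T_k|| = max(3, 16, 18, 22, 25, 25, 27, 30) = 30

30


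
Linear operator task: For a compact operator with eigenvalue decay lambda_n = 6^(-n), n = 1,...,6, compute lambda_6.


The eigenvalue formula gives lambda_6 = 1/6^6
= 1/46656
= 2.1433e-05

2.1433e-05


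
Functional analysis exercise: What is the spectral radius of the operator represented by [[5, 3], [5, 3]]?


For a 2x2 matrix, eigenvalues satisfy lambda^2 - (trace)*lambda + det = 0
trace = 5 + 3 = 8
det = 5*3 - 3*5 = 0
discriminant = 8^2 - 4*(0) = 64
spectral radius = max |eigenvalue| = 8.0000

8.0000


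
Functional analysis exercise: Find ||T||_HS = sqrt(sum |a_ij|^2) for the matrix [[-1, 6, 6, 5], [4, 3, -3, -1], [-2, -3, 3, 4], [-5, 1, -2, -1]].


The Hilbert-Schmidt norm is sqrt(sum of squares of all entries).
Sum of squares = (-1)^2 + 6^2 + 6^2 + 5^2 + 4^2 + 3^2 + (-3)^2 + (-1)^2 + (-2)^2 + (-3)^2 + 3^2 + 4^2 + (-5)^2 + 1^2 + (-2)^2 + (-1)^2
= 1 + 36 + 36 + 25 + 16 + 9 + 9 + 1 + 4 + 9 + 9 + 16 + 25 + 1 + 4 + 1 = 202
||T||_HS = sqrt(202) = 14.2127

14.2127


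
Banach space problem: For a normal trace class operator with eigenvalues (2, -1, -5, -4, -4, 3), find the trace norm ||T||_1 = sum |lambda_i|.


For a normal operator, singular values equal |eigenvalues|.
Trace norm = sum |lambda_i| = 2 + 1 + 5 + 4 + 4 + 3
= 19

19


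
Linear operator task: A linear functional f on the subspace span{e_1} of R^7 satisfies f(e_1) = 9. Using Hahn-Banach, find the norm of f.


The norm of f is given by ||f|| = sup_{||x||=1} |f(x)|.
On span{e_1}, ||e_1|| = 1, so ||f|| = |f(e_1)| / ||e_1||
= |9| / 1 = 9.0000

9.0000


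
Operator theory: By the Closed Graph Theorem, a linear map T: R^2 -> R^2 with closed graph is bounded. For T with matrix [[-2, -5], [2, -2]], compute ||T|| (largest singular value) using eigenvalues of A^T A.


A^T A = [[8, 6], [6, 29]]
trace(A^T A) = 37, det(A^T A) = 196
discriminant = 37^2 - 4*196 = 585
Largest eigenvalue of A^T A = (trace + sqrt(disc))/2 = 30.5934
||T|| = sqrt(30.5934) = 5.5311

5.5311


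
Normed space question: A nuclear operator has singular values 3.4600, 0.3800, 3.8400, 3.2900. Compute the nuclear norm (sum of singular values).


The nuclear norm is the sum of all singular values.
||T||_1 = 3.4600 + 0.3800 + 3.8400 + 3.2900
= 10.9700

10.9700


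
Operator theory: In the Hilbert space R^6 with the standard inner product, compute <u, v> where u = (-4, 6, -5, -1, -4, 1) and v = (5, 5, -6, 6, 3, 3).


Computing the standard inner product <u, v> = sum u_i * v_i
= -4*5 + 6*5 + -5*-6 + -1*6 + -4*3 + 1*3
= -20 + 30 + 30 + -6 + -12 + 3
= 25

25


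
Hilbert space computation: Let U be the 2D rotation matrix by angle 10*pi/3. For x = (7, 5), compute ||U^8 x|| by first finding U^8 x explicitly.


U is a rotation by theta = 10*pi/3
U^8 = rotation by 8*theta = 80*pi/3 = 2*pi/3 (mod 2*pi)
cos(2*pi/3) = -0.5000, sin(2*pi/3) = 0.8660
U^8 x = (-0.5000 * 7 - 0.8660 * 5, 0.8660 * 7 + -0.5000 * 5)
= (-7.8301, 3.5622)
||U^8 x|| = sqrt((-7.8301)^2 + 3.5622^2) = sqrt(74.0000) = 8.6023

8.6023


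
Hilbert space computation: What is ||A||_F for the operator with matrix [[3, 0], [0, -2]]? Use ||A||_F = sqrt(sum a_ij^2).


||A||_F^2 = sum a_ij^2
= 3^2 + 0^2 + 0^2 + (-2)^2
= 9 + 0 + 0 + 4 = 13
||A||_F = sqrt(13) = 3.6056

3.6056


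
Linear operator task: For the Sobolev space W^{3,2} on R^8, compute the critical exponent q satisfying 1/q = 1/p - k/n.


Using the Sobolev embedding formula: 1/q = 1/p - k/n
1/q = 1/2 - 3/8 = 1/8
q = 1/(1/8) = 8

8.0000


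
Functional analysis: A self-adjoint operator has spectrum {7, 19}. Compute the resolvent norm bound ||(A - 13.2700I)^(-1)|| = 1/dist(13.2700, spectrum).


dist(13.2700, {7, 19}) = min(|13.2700 - 7|, |13.2700 - 19|)
= min(6.2700, 5.7300) = 5.7300
Resolvent bound = 1/5.7300 = 0.1745

0.1745


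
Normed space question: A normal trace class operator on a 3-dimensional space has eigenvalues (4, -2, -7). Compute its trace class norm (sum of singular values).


For a normal operator, singular values equal |eigenvalues|.
Trace norm = sum |lambda_i| = 4 + 2 + 7
= 13

13


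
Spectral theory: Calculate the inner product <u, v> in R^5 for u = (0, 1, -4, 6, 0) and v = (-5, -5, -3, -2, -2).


Computing the standard inner product <u, v> = sum u_i * v_i
= 0*-5 + 1*-5 + -4*-3 + 6*-2 + 0*-2
= 0 + -5 + 12 + -12 + 0
= -5

-5


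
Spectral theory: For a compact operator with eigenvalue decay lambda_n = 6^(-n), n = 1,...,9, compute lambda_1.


The eigenvalue formula gives lambda_1 = 1/6^1
= 1/6
= 0.1667

0.1667


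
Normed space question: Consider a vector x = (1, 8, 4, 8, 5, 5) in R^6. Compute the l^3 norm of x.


The l^3 norm = (sum |x_i|^3)^(1/3)
Sum of 3th powers = 1 + 512 + 64 + 512 + 125 + 125 = 1339
||x||_3 = (1339)^(1/3) = 11.0220

11.0220


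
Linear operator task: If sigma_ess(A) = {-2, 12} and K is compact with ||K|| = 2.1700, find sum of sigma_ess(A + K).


By Weyl's theorem, the essential spectrum is invariant under compact perturbations.
sigma_ess(A + K) = sigma_ess(A) = {-2, 12}
Sum = -2 + 12 = 10

10


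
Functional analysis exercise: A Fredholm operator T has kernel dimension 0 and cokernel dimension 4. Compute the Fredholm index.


The Fredholm index is defined as ind(T) = dim(ker T) - dim(coker T)
= 0 - 4
= -4

-4


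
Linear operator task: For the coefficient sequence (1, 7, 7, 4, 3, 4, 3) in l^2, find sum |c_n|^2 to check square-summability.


sum |c_n|^2 = 1^2 + 7^2 + 7^2 + 4^2 + 3^2 + 4^2 + 3^2
= 1 + 49 + 49 + 16 + 9 + 16 + 9
= 149

149


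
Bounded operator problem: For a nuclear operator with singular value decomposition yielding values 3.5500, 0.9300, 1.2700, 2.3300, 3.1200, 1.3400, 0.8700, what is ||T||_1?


The nuclear norm is the sum of all singular values.
||T||_1 = 3.5500 + 0.9300 + 1.2700 + 2.3300 + 3.1200 + 1.3400 + 0.8700
= 13.4100

13.4100


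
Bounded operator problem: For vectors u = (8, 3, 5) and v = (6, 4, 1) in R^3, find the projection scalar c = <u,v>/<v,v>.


Computing <u,v> = 8*6 + 3*4 + 5*1 = 65
Computing <v,v> = 6^2 + 4^2 + 1^2 = 53
Projection coefficient = 65/53 = 1.2264

1.2264


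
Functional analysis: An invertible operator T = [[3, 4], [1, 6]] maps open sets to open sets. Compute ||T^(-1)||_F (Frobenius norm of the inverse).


det(T) = 3*6 - 4*1 = 14
T^(-1) = (1/14) * [[6, -4], [-1, 3]] = [[0.4286, -0.2857], [-0.0714, 0.2143]]
||T^(-1)||_F^2 = 0.4286^2 + (-0.2857)^2 + (-0.0714)^2 + 0.2143^2 = 0.3163
||T^(-1)||_F = sqrt(0.3163) = 0.5624

0.5624


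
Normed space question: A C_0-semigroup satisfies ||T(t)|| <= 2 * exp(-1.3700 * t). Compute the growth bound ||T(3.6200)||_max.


||T(3.6200)|| <= 2 * exp(-1.3700 * 3.6200)
= 2 * exp(-4.9594)
= 2 * 0.0070
= 0.0140

0.0140


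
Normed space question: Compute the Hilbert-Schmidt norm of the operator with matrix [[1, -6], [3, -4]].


The Hilbert-Schmidt norm is sqrt(sum of squares of all entries).
Sum of squares = 1^2 + (-6)^2 + 3^2 + (-4)^2
= 1 + 36 + 9 + 16 = 62
||T||_HS = sqrt(62) = 7.8740

7.8740
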